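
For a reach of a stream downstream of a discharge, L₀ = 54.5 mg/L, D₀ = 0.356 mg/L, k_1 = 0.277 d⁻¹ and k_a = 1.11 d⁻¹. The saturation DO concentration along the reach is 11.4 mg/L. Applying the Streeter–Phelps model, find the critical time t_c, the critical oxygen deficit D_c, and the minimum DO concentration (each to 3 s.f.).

t_c = [1/(k_a−k_1)] ln[(k_a/k_1)(1 − D₀(k_a−k_1)/(k_1 L₀))]
= [1/(1.11−0.277)] ln[(1.11/0.277)(1 − 0.356×0.8330/(0.277×54.5))]
= (1/0.8330) ln[4.007 × 0.9804] = 1.200 × ln(3.929) = 1.200 × 1.368 = 1.643 d.
D_c = (k_1/k_a) L₀ e^(−k_1 t_c) = (0.277/1.11) × 54.5 × e^(−0.277×1.643) = 0.2495 × 54.5 × 0.6345 = 8.629 mg/L.
Minimum DO = C_s − D_c = 11.4 − 8.629 = 2.771 mg/L.

t_c ≈ 1.64 d; D_c ≈ 8.63 mg/L; min DO ≈ 2.77 mg/L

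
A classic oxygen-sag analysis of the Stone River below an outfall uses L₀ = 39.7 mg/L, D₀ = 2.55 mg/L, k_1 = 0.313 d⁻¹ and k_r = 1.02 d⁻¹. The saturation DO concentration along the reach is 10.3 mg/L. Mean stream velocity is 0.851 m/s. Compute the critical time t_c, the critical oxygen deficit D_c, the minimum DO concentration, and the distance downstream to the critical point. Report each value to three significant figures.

t_c ≈ 1.45 d; D_c ≈ 7.74 mg/L; min DO ≈ 2.56 mg/L; x_c ≈ 107 km

t_c = [1/(k_r−k_1)] ln[(k_r/k_1)(1 − D₀(k_r−k_1)/(k_1 L₀))]
= [1/(1.02−0.313)] ln[(1.02/0.313)(1 − 2.55×0.7070/(0.313×39.7))]
= (1/0.7070) ln[3.259 × 0.8549] = 1.414 × ln(2.786) = 1.414 × 1.025 = 1.449 d.
D_c = (k_1/k_r) L₀ e^(−k_1 t_c) = (0.313/1.02) × 39.7 × e^(−0.313×1.449) = 0.3069 × 39.7 × 0.6353 = 7.740 mg/L.
Minimum DO = C_s − D_c = 10.3 − 7.740 = 2.560 mg/L.
x_c = v t_c = 0.851 m/s × 1.449 d × 86400 s/d = 106600 m ≈ 107 km.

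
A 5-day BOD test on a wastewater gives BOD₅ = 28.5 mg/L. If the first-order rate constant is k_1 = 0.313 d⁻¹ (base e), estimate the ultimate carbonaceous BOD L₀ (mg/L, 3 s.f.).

L₀ ≈ 36.0 mg/L

BOD₅ = L₀(1 − e^(−5k_1)) ⇒ L₀ = BOD₅ / (1 − e^(−5×0.313))
= 28.5 / (1 − 0.2091) = 28.5 / 0.7909 = 36.03 mg/L.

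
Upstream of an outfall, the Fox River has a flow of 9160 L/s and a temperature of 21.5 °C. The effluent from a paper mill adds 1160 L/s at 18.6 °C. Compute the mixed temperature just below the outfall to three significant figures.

21.2 °C

Flow-weighted mixing: C = (Q_r C_r + Q_w C_w)/(Q_r + Q_w)
= (9160×21.5 + 1160×18.6)/(9160 + 1160) = 218500/10320 = 21.17 °C.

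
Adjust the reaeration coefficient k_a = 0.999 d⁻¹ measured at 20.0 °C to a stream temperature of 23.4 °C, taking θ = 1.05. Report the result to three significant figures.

k_a ≈ 1.18 d⁻¹

k_a(T₂) = k_a(T₁) · θ^(T₂−T₁) = 0.999 × 1.05^(23.4−20.0)
= 0.999 × 1.05^3.40 = 0.999 × 1.180 = 1.179 d⁻¹.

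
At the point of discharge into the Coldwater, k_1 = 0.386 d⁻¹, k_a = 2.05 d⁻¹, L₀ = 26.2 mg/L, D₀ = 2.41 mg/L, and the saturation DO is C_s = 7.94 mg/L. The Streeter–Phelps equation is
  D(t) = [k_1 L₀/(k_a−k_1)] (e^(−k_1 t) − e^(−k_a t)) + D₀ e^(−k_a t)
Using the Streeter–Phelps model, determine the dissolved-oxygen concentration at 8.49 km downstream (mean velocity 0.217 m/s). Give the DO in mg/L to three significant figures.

DO ≈ 4.29 mg/L

Travel time t = x/v = 8.49 km / (0.217 m/s) = 8490 m / 0.217 m/s = 39120 s = 0.4528 d.
k_1 L₀/(k_a−k_1) = 0.386×26.2/(2.05−0.386) = 10.11/1.664 = 6.078 mg/L.
e^(−k_1 t) = e^(−0.386×0.4528) = 0.8396; e^(−k_a t) = e^(−2.05×0.4528) = 0.3952.
D = 6.078 × (0.8396 − 0.3952) + 2.41 × 0.3952 = 2.701 + 0.9525 = 3.653 mg/L.
DO = C_s − D = 7.94 − 3.653 = 4.287 mg/L.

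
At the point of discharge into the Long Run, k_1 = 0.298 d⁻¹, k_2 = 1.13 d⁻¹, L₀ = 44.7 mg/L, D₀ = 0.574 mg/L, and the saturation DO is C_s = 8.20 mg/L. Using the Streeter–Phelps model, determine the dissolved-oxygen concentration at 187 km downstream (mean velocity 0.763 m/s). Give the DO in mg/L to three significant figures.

DO ≈ 1.95 mg/L

Travel time t = x/v = 187 km / (0.763 m/s) = 187000 m / 0.763 m/s = 245100 s = 2.837 d.
k_1 L₀/(k_2−k_1) = 0.298×44.7/(1.13−0.298) = 13.32/0.8320 = 16.01 mg/L.
e^(−k_1 t) = e^(−0.298×2.837) = 0.4294; e^(−k_2 t) = e^(−1.13×2.837) = 0.04054.
D = 16.01 × (0.4294 − 0.04054) + 0.574 × 0.04054 = 6.226 + 0.02327 = 6.249 mg/L.
DO = C_s − D = 8.20 − 6.249 = 1.951 mg/L.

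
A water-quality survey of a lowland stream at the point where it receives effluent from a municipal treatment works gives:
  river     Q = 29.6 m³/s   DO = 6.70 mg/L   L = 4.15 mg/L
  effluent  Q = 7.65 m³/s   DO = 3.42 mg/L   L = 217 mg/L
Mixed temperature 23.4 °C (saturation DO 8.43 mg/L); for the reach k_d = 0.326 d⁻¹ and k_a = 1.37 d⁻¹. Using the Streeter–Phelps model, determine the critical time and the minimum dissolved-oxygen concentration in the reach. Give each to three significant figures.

Mixed DO = (29.6×6.70 + 7.65×3.42)/(29.6+7.65) = 224.5/37.25 = 6.026 mg/L.
Mixed L₀ = (29.6×4.15 + 7.65×217)/(37.25) = 1783/37.25 = 47.86 mg/L.
Initial deficit D₀ = C_s − DO₀ = 8.43 − 6.026 = 2.404 mg/L.
t_c = (1/1.044) ln[(1.37/0.326)(1 − 2.404×1.044/(0.326×47.86))] = 0.9579 × ln(3.527) = 1.207 d.
D_c = (0.326/1.37) × 47.86 × e^(−0.326×1.207) = 0.2380 × 47.86 × 0.6747 = 7.684 mg/L.
Minimum DO = 8.43 − 7.684 = 0.7462 mg/L.

t_c ≈ 1.21 d; minimum DO ≈ 0.746 mg/L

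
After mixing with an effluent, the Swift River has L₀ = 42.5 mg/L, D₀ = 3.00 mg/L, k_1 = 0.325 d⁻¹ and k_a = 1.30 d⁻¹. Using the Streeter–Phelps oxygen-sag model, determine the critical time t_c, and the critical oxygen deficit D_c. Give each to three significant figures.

t_c = [1/(k_a−k_1)] ln[(k_a/k_1)(1 − D₀(k_a−k_1)/(k_1 L₀))]
= [1/(1.30−0.325)] ln[(1.30/0.325)(1 − 3.00×0.9750/(0.325×42.5))]
= (1/0.9750) ln[4.000 × 0.7882] = 1.026 × ln(3.153) = 1.026 × 1.148 = 1.178 d.
D_c = (k_1/k_a) L₀ e^(−k_1 t_c) = (0.325/1.30) × 42.5 × e^(−0.325×1.178) = 0.2500 × 42.5 × 0.6820 = 7.246 mg/L.

t_c ≈ 1.18 d; D_c ≈ 7.25 mg/L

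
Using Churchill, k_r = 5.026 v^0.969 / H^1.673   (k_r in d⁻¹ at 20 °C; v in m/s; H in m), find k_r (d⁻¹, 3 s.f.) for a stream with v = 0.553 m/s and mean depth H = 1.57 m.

k_r ≈ 1.33 d⁻¹

k_r = 5.026 × 0.553^0.969 / 1.57^1.673 = 5.026 × 0.5632 / 2.127 = 1.331 d⁻¹.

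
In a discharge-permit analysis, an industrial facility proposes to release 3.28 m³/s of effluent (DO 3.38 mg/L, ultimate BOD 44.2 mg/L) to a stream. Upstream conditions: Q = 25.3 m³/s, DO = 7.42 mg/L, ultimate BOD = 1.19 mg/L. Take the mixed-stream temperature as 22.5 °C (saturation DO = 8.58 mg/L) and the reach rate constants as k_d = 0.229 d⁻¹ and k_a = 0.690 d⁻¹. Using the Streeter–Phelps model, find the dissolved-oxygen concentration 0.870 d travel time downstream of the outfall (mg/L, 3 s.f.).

Mixed DO = (25.3×7.42 + 3.28×3.38)/(25.3+3.28) = 198.8/28.58 = 6.956 mg/L.
Mixed L₀ = (25.3×1.19 + 3.28×44.2)/(28.58) = 175.1/28.58 = 6.126 mg/L.
Initial deficit D₀ = C_s − DO₀ = 8.58 − 6.956 = 1.624 mg/L.
D(0.870) = [0.229×6.126/(0.690−0.229)](e^(−0.229×0.870) − e^(−0.690×0.870)) + 1.624 e^(−0.690×0.870)
= 3.043 × (0.8194 − 0.5486) + 1.624 × 0.5486 = 1.715 mg/L.
DO = 8.58 − 1.715 = 6.865 mg/L.

DO ≈ 6.87 mg/L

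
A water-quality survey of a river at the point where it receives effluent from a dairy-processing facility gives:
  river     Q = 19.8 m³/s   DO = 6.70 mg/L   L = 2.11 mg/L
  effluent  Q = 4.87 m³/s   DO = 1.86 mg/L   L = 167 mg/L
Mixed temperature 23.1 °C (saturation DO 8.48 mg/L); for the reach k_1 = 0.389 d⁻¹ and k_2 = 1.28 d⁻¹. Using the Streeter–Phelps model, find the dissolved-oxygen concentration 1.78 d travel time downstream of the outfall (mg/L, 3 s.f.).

DO ≈ 2.18 mg/L

Mixed DO = (19.8×6.70 + 4.87×1.86)/(19.8+4.87) = 141.7/24.67 = 5.745 mg/L.
Mixed L₀ = (19.8×2.11 + 4.87×167)/(24.67) = 855.1/24.67 = 34.66 mg/L.
Initial deficit D₀ = C_s − DO₀ = 8.48 − 5.745 = 2.735 mg/L.
D(1.78) = [0.389×34.66/(1.28−0.389)](e^(−0.389×1.78) − e^(−1.28×1.78)) + 2.735 e^(−1.28×1.78)
= 15.13 × (0.5004 − 0.1024) + 2.735 × 0.1024 = 6.302 mg/L.
DO = 8.48 − 6.302 = 2.178 mg/L.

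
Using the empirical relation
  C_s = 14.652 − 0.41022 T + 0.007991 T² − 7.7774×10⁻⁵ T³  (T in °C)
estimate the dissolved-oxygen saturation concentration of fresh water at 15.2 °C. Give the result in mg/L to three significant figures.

C_s ≈ 9.99 mg/L

C_s = 14.652 − 0.41022×15.2 + 0.007991×15.2² − 7.7774×10⁻⁵×15.2³ = 9.990 mg/L.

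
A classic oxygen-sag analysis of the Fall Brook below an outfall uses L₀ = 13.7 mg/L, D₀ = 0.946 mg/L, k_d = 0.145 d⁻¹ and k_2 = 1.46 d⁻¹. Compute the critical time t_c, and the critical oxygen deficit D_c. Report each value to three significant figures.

With k_2/k_d = 10.07 and 1 − D₀(k_2−k_d)/(k_d L₀) = 0.3738,
t_c = ln(10.07 × 0.3738) / (1.46 − 0.145) = ln(3.764) / 1.315 = 1.325/1.315 = 1.008 d.
D_c = (k_d/k_2) L₀ e^(−k_d t_c) = (0.145/1.46) × 13.7 × e^(−0.145×1.008) = 0.09932 × 13.7 × 0.8640 = 1.176 mg/L.

t_c ≈ 1.01 d; D_c ≈ 1.18 mg/L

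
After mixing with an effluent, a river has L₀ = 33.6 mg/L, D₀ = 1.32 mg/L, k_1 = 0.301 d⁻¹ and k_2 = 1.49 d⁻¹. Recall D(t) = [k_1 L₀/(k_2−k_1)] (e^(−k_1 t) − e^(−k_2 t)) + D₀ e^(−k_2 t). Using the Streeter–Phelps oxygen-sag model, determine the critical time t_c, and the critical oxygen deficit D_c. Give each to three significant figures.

t_c ≈ 1.20 d; D_c ≈ 4.73 mg/L

t_c = [1/(k_2−k_1)] ln[(k_2/k_1)(1 − D₀(k_2−k_1)/(k_1 L₀))]
= [1/(1.49−0.301)] ln[(1.49/0.301)(1 − 1.32×1.189/(0.301×33.6))]
= (1/1.189) ln[4.950 × 0.8448] = 0.8410 × ln(4.182) = 0.8410 × 1.431 = 1.203 d.
L(t_c) = L₀ e^(−k_1 t_c) = 33.6 × 0.6961 = 23.39 mg/L, and at the critical point k_2 D_c = k_1 L, so D_c = (0.301/1.49) × 23.39 = 4.725 mg/L.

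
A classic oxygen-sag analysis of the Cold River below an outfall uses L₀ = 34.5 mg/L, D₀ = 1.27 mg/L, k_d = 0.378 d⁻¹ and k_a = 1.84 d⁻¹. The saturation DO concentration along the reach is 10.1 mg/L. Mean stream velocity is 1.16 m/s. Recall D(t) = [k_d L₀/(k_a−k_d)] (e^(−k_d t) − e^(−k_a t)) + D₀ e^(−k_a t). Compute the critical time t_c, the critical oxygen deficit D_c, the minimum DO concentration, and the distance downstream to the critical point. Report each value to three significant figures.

With k_a/k_d = 4.868 and 1 − D₀(k_a−k_d)/(k_d L₀) = 0.8576,
t_c = ln(4.868 × 0.8576) / (1.84 − 0.378) = ln(4.175) / 1.462 = 1.429/1.462 = 0.9775 d.
L(t_c) = L₀ e^(−k_d t_c) = 34.5 × 0.6911 = 23.84 mg/L, and at the critical point k_a D_c = k_d L, so D_c = (0.378/1.84) × 23.84 = 4.898 mg/L.
Minimum DO = C_s − D_c = 10.1 − 4.898 = 5.202 mg/L.
x_c = v t_c = 1.16 m/s × 0.9775 d × 86400 s/d = 97960 m ≈ 98.0 km.

t_c ≈ 0.977 d; D_c ≈ 4.90 mg/L; min DO ≈ 5.20 mg/L; x_c ≈ 98.0 km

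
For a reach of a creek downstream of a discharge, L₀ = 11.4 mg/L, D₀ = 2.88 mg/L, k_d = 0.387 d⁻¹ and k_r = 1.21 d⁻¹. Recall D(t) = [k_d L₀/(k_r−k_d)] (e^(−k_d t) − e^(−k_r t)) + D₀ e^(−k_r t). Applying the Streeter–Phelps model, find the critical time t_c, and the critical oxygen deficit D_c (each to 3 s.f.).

t_c = [1/(k_r−k_d)] ln[(k_r/k_d)(1 − D₀(k_r−k_d)/(k_d L₀))]
= [1/(1.21−0.387)] ln[(1.21/0.387)(1 − 2.88×0.8230/(0.387×11.4))]
= (1/0.8230) ln[3.127 × 0.4627] = 1.215 × ln(1.447) = 1.215 × 0.3694 = 0.4488 d.
L(t_c) = L₀ e^(−k_d t_c) = 11.4 × 0.8406 = 9.582 mg/L, and at the critical point k_r D_c = k_d L, so D_c = (0.387/1.21) × 9.582 = 3.065 mg/L.

t_c ≈ 0.449 d; D_c ≈ 3.06 mg/L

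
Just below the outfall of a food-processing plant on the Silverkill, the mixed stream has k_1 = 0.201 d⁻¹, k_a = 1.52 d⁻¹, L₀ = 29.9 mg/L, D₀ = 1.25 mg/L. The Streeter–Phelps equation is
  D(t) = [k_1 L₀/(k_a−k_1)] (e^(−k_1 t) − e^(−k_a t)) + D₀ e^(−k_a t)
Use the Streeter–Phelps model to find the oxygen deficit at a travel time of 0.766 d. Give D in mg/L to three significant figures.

D ≈ 2.87 mg/L

k_1 L₀/(k_a−k_1) = 0.201×29.9/(1.52−0.201) = 6.010/1.319 = 4.556 mg/L.
e^(−k_1 t) = e^(−0.201×0.7660) = 0.8573; e^(−k_a t) = e^(−1.52×0.7660) = 0.3121.
D = 4.556 × (0.8573 − 0.3121) + 1.25 × 0.3121 = 2.484 + 0.3902 = 2.874 mg/L.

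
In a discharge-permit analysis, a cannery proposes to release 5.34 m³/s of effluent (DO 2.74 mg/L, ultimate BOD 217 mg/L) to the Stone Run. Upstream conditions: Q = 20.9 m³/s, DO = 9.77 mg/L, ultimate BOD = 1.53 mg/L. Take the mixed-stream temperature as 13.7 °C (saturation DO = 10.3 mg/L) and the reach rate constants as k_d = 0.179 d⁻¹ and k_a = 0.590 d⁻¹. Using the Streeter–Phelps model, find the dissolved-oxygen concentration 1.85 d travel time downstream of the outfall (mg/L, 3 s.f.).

DO ≈ 2.08 mg/L

Mixed DO = (20.9×9.77 + 5.34×2.74)/(20.9+5.34) = 218.8/26.24 = 8.339 mg/L.
Mixed L₀ = (20.9×1.53 + 5.34×217)/(26.24) = 1191/26.24 = 45.38 mg/L.
Initial deficit D₀ = C_s − DO₀ = 10.3 − 8.339 = 1.961 mg/L.
D(1.85) = [0.179×45.38/(0.590−0.179)](e^(−0.179×1.85) − e^(−0.590×1.85)) + 1.961 e^(−0.590×1.85)
= 19.76 × (0.7181 − 0.3357) + 1.961 × 0.3357 = 8.216 mg/L.
DO = 10.3 − 8.216 = 2.084 mg/L.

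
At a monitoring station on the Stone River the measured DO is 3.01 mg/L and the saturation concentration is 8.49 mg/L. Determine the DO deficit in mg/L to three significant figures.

D = C_s − C = 8.49 − 3.01 = 5.48 mg/L.

D ≈ 5.48 mg/L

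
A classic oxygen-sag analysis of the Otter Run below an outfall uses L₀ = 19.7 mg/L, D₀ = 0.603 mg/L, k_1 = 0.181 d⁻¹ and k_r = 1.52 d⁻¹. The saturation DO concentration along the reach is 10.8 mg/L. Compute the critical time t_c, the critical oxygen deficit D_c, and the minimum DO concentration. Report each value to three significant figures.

t_c ≈ 1.40 d; D_c ≈ 1.82 mg/L; min DO ≈ 8.98 mg/L

With k_r/k_1 = 8.398 and 1 − D₀(k_r−k_1)/(k_1 L₀) = 0.7736,
t_c = ln(8.398 × 0.7736) / (1.52 − 0.181) = ln(6.496) / 1.339 = 1.871/1.339 = 1.397 d.
L(t_c) = L₀ e^(−k_1 t_c) = 19.7 × 0.7765 = 15.30 mg/L, and at the critical point k_r D_c = k_1 L, so D_c = (0.181/1.52) × 15.30 = 1.822 mg/L.
Minimum DO = C_s − D_c = 10.8 − 1.822 = 8.978 mg/L.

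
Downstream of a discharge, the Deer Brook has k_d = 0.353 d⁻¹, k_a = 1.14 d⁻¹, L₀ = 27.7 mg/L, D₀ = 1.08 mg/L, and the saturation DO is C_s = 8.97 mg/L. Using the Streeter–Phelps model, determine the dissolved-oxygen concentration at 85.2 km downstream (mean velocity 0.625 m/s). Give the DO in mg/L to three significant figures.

Travel time t = x/v = 85.2 km / (0.625 m/s) = 85200 m / 0.625 m/s = 136300 s = 1.578 d.
k_d L₀/(k_a−k_d) = 0.353×27.7/(1.14−0.353) = 9.778/0.7870 = 12.42 mg/L.
e^(−k_d t) = e^(−0.353×1.578) = 0.5730; e^(−k_a t) = e^(−1.14×1.578) = 0.1655.
D = 12.42 × (0.5730 − 0.1655) + 1.08 × 0.1655 = 5.062 + 0.1788 = 5.241 mg/L.
DO = C_s − D = 8.97 − 5.241 = 3.729 mg/L.

DO ≈ 3.73 mg/L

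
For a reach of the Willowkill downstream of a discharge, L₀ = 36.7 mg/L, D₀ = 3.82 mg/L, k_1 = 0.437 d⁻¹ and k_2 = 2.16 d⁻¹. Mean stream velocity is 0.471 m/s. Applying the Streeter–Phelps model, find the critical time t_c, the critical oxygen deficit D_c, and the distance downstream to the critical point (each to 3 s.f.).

t_c ≈ 0.621 d; D_c ≈ 5.66 mg/L; x_c ≈ 25.3 km

At the critical point dD/dt = 0, so k_1 L₀ e^(−k_1 t) = k_2 D. Substituting D(t) from the Streeter–Phelps equation and solving for t gives
t_c = ln[(k_2/k_1)(1 − D₀(k_2−k_1)/(k_1 L₀))] / (k_2−k_1).
Here k_2−k_1 = 1.723 d⁻¹ and 1 − D₀(k_2−k_1)/(k_1 L₀) = 1 − 3.82×1.723/(0.437×36.7) = 0.5896, so
t_c = ln(4.943 × 0.5896) / 1.723 = 1.070 / 1.723 = 0.6208 d.
D_c = (k_1/k_2) L₀ e^(−k_1 t_c) = (0.437/2.16) × 36.7 × e^(−0.437×0.6208) = 0.2023 × 36.7 × 0.7624 = 5.661 mg/L.
x_c = v t_c = 0.471 m/s × 0.6208 d × 86400 s/d = 25260 m ≈ 25.3 km.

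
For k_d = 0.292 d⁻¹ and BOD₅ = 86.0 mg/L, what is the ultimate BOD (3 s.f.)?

L₀ ≈ 112 mg/L

BOD₅ = L₀(1 − e^(−5k_d)) ⇒ L₀ = BOD₅ / (1 − e^(−5×0.292))
= 86.0 / (1 − 0.2322) = 86.0 / 0.7678 = 112.0 mg/L.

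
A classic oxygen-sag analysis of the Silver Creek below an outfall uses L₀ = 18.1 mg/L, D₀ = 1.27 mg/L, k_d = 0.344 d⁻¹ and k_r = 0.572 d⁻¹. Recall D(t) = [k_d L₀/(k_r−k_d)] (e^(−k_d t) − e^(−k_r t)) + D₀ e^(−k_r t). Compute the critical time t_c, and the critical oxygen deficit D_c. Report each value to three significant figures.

At the critical point dD/dt = 0, so k_d L₀ e^(−k_d t) = k_r D. Substituting D(t) from the Streeter–Phelps equation and solving for t gives
t_c = ln[(k_r/k_d)(1 − D₀(k_r−k_d)/(k_d L₀))] / (k_r−k_d).
Here k_r−k_d = 0.2280 d⁻¹ and 1 − D₀(k_r−k_d)/(k_d L₀) = 1 − 1.27×0.2280/(0.344×18.1) = 0.9535, so
t_c = ln(1.663 × 0.9535) / 0.2280 = 0.4609 / 0.2280 = 2.021 d.
D_c = (k_d/k_r) L₀ e^(−k_d t_c) = (0.344/0.572) × 18.1 × e^(−0.344×2.021) = 0.6014 × 18.1 × 0.4989 = 5.431 mg/L.

t_c ≈ 2.02 d; D_c ≈ 5.43 mg/L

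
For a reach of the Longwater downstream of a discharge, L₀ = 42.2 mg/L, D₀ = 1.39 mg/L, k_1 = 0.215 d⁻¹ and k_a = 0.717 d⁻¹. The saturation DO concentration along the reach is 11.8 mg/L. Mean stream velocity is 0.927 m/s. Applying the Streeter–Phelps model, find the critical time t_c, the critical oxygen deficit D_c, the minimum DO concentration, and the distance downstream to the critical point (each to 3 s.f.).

t_c ≈ 2.24 d; D_c ≈ 7.82 mg/L; min DO ≈ 3.98 mg/L; x_c ≈ 179 km

At the critical point dD/dt = 0, so k_1 L₀ e^(−k_1 t) = k_a D. Substituting D(t) from the Streeter–Phelps equation and solving for t gives
t_c = ln[(k_a/k_1)(1 − D₀(k_a−k_1)/(k_1 L₀))] / (k_a−k_1).
Here k_a−k_1 = 0.5020 d⁻¹ and 1 − D₀(k_a−k_1)/(k_1 L₀) = 1 − 1.39×0.5020/(0.215×42.2) = 0.9231, so
t_c = ln(3.335 × 0.9231) / 0.5020 = 1.124 / 0.5020 = 2.240 d.
D_c = (k_1/k_a) L₀ e^(−k_1 t_c) = (0.215/0.717) × 42.2 × e^(−0.215×2.240) = 0.2999 × 42.2 × 0.6178 = 7.818 mg/L.
Minimum DO = C_s − D_c = 11.8 − 7.818 = 3.982 mg/L.
x_c = v t_c = 0.927 m/s × 2.240 d × 86400 s/d = 179400 m ≈ 179 km.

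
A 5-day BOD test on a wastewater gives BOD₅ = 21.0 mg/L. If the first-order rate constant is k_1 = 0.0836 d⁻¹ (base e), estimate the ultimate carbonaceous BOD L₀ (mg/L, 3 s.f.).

L₀ ≈ 61.5 mg/L

BOD₅ = L₀(1 − e^(−5k_1)) ⇒ L₀ = BOD₅ / (1 − e^(−5×0.0836))
= 21.0 / (1 − 0.6584) = 21.0 / 0.3416 = 61.47 mg/L.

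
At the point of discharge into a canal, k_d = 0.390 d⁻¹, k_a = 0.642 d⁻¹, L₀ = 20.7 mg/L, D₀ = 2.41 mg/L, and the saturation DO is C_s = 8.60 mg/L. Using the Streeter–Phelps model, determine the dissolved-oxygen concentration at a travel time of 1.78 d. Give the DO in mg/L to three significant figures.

k_d L₀/(k_a−k_d) = 0.390×20.7/(0.642−0.390) = 8.073/0.2520 = 32.04 mg/L.
e^(−k_d t) = e^(−0.390×1.780) = 0.4995; e^(−k_a t) = e^(−0.642×1.780) = 0.3189.
D = 32.04 × (0.4995 − 0.3189) + 2.41 × 0.3189 = 5.784 + 0.7686 = 6.552 mg/L.
DO = C_s − D = 8.60 − 6.552 = 2.048 mg/L.

DO ≈ 2.05 mg/L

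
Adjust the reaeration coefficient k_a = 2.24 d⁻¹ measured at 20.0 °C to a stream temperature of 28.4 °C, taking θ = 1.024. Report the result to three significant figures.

k_a(T₂) = k_a(T₁) · θ^(T₂−T₁) = 2.24 × 1.024^(28.4−20.0)
= 2.24 × 1.024^8.40 = 2.24 × 1.220 = 2.734 d⁻¹.

k_a ≈ 2.73 d⁻¹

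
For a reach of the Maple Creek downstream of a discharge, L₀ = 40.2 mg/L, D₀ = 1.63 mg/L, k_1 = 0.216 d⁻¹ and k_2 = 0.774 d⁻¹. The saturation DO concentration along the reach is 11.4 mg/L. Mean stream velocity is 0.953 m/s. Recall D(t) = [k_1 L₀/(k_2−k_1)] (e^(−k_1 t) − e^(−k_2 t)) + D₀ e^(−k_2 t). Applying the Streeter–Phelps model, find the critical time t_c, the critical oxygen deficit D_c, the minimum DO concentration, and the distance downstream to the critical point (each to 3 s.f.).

At the critical point dD/dt = 0, so k_1 L₀ e^(−k_1 t) = k_2 D. Substituting D(t) from the Streeter–Phelps equation and solving for t gives
t_c = ln[(k_2/k_1)(1 − D₀(k_2−k_1)/(k_1 L₀))] / (k_2−k_1).
Here k_2−k_1 = 0.5580 d⁻¹ and 1 − D₀(k_2−k_1)/(k_1 L₀) = 1 − 1.63×0.5580/(0.216×40.2) = 0.8953, so
t_c = ln(3.583 × 0.8953) / 0.5580 = 1.166 / 0.5580 = 2.089 d.
D_c = (k_1/k_2) L₀ e^(−k_1 t_c) = (0.216/0.774) × 40.2 × e^(−0.216×2.089) = 0.2791 × 40.2 × 0.6369 = 7.145 mg/L.
Minimum DO = C_s − D_c = 11.4 − 7.145 = 4.255 mg/L.
x_c = v t_c = 0.953 m/s × 2.089 d × 86400 s/d = 172000 m ≈ 172 km.

t_c ≈ 2.09 d; D_c ≈ 7.14 mg/L; min DO ≈ 4.26 mg/L; x_c ≈ 172 km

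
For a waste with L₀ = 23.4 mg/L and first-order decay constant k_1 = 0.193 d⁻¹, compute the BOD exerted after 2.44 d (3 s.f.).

y_t = L₀(1 − e^(−k_1 t)) = 23.4 × (1 − e^(−0.193×2.44))
= 23.4 × (1 − 0.6244) = 23.4 × 0.3756 = 8.788 mg/L.

y ≈ 8.79 mg/L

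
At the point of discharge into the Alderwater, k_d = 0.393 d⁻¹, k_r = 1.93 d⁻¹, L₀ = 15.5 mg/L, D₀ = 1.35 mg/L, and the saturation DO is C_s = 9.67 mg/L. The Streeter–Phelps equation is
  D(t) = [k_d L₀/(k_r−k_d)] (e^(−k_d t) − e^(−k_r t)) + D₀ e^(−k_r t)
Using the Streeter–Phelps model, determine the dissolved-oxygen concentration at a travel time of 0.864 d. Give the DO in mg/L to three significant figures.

k_d L₀/(k_r−k_d) = 0.393×15.5/(1.93−0.393) = 6.091/1.537 = 3.963 mg/L.
e^(−k_d t) = e^(−0.393×0.8640) = 0.7121; e^(−k_r t) = e^(−1.93×0.8640) = 0.1887.
D = 3.963 × (0.7121 − 0.1887) + 1.35 × 0.1887 = 2.074 + 0.2548 = 2.329 mg/L.
DO = C_s − D = 9.67 − 2.329 = 7.341 mg/L.

DO ≈ 7.34 mg/L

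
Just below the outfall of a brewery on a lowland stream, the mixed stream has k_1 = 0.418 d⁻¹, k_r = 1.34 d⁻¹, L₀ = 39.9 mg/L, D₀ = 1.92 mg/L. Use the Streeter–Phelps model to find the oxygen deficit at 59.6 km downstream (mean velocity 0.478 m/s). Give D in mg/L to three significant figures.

D ≈ 7.56 mg/L

Travel time t = x/v = 59.6 km / (0.478 m/s) = 59600 m / 0.478 m/s = 124700 s = 1.443 d.
k_1 L₀/(k_r−k_1) = 0.418×39.9/(1.34−0.418) = 16.68/0.9220 = 18.09 mg/L.
e^(−k_1 t) = e^(−0.418×1.443) = 0.5470; e^(−k_r t) = e^(−1.34×1.443) = 0.1446.
D = 18.09 × (0.5470 − 0.1446) + 1.92 × 0.1446 = 7.280 + 0.2776 = 7.558 mg/L.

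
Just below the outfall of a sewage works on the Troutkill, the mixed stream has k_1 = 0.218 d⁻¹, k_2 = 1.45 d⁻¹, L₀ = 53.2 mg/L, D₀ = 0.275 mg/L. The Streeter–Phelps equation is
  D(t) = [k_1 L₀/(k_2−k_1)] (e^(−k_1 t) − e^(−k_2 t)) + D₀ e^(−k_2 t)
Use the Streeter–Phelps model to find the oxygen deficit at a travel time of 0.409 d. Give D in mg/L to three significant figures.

k_1 L₀/(k_2−k_1) = 0.218×53.2/(1.45−0.218) = 11.60/1.232 = 9.414 mg/L.
e^(−k_1 t) = e^(−0.218×0.4090) = 0.9147; e^(−k_2 t) = e^(−1.45×0.4090) = 0.5526.
D = 9.414 × (0.9147 − 0.5526) + 0.275 × 0.5526 = 3.408 + 0.1520 = 3.560 mg/L.

D ≈ 3.56 mg/L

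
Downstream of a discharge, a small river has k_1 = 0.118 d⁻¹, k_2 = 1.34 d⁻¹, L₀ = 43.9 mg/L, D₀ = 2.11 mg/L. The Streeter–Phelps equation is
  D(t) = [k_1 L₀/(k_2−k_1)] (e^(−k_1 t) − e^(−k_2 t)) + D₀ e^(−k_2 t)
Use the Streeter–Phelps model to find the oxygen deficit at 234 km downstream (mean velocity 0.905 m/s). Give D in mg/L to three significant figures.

Travel time t = x/v = 234 km / (0.905 m/s) = 234000 m / 0.905 m/s = 258600 s = 2.993 d.
k_1 L₀/(k_2−k_1) = 0.118×43.9/(1.34−0.118) = 5.180/1.222 = 4.239 mg/L.
e^(−k_1 t) = e^(−0.118×2.993) = 0.7025; e^(−k_2 t) = e^(−1.34×2.993) = 0.01813.
D = 4.239 × (0.7025 − 0.01813) + 2.11 × 0.01813 = 2.901 + 0.03826 = 2.939 mg/L.

D ≈ 2.94 mg/L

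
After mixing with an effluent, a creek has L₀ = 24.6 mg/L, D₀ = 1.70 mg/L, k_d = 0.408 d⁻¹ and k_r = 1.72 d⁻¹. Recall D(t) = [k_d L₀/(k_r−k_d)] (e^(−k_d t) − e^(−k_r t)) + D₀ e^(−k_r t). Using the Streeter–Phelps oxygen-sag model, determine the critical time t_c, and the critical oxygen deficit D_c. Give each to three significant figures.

t_c ≈ 0.905 d; D_c ≈ 4.03 mg/L

At the critical point dD/dt = 0, so k_d L₀ e^(−k_d t) = k_r D. Substituting D(t) from the Streeter–Phelps equation and solving for t gives
t_c = ln[(k_r/k_d)(1 − D₀(k_r−k_d)/(k_d L₀))] / (k_r−k_d).
Here k_r−k_d = 1.312 d⁻¹ and 1 − D₀(k_r−k_d)/(k_d L₀) = 1 − 1.70×1.312/(0.408×24.6) = 0.7778, so
t_c = ln(4.216 × 0.7778) / 1.312 = 1.187 / 1.312 = 0.9051 d.
L(t_c) = L₀ e^(−k_d t_c) = 24.6 × 0.6912 = 17.00 mg/L, and at the critical point k_r D_c = k_d L, so D_c = (0.408/1.72) × 17.00 = 4.034 mg/L.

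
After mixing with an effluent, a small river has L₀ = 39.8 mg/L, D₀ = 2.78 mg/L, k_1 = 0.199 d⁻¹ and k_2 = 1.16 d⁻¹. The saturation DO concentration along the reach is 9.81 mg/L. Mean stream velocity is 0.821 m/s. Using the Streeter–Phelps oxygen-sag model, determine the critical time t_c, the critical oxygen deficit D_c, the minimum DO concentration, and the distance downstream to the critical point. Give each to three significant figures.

t_c ≈ 1.41 d; D_c ≈ 5.16 mg/L; min DO ≈ 4.65 mg/L; x_c ≈ 99.8 km

At the critical point dD/dt = 0, so k_1 L₀ e^(−k_1 t) = k_2 D. Substituting D(t) from the Streeter–Phelps equation and solving for t gives
t_c = ln[(k_2/k_1)(1 − D₀(k_2−k_1)/(k_1 L₀))] / (k_2−k_1).
Here k_2−k_1 = 0.9610 d⁻¹ and 1 − D₀(k_2−k_1)/(k_1 L₀) = 1 − 2.78×0.9610/(0.199×39.8) = 0.6627, so
t_c = ln(5.829 × 0.6627) / 0.9610 = 1.351 / 0.9610 = 1.406 d.
D_c = (k_1/k_2) L₀ e^(−k_1 t_c) = (0.199/1.16) × 39.8 × e^(−0.199×1.406) = 0.1716 × 39.8 × 0.7559 = 5.161 mg/L.
Minimum DO = C_s − D_c = 9.81 − 5.161 = 4.649 mg/L.
x_c = v t_c = 0.821 m/s × 1.406 d × 86400 s/d = 99750 m ≈ 99.8 km.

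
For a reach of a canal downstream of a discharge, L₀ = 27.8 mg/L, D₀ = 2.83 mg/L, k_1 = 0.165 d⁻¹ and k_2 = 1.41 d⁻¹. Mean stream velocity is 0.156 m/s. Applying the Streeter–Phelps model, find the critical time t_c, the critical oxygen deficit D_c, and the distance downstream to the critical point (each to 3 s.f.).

t_c = [1/(k_2−k_1)] ln[(k_2/k_1)(1 − D₀(k_2−k_1)/(k_1 L₀))]
= [1/(1.41−0.165)] ln[(1.41/0.165)(1 − 2.83×1.245/(0.165×27.8))]
= (1/1.245) ln[8.545 × 0.2319] = 0.8032 × ln(1.982) = 0.8032 × 0.6839 = 0.5493 d.
D_c = (k_1/k_2) L₀ e^(−k_1 t_c) = (0.165/1.41) × 27.8 × e^(−0.165×0.5493) = 0.1170 × 27.8 × 0.9134 = 2.971 mg/L.
x_c = v t_c = 0.156 m/s × 0.5493 d × 86400 s/d = 7404 m ≈ 7.40 km.

t_c ≈ 0.549 d; D_c ≈ 2.97 mg/L; x_c ≈ 7.40 km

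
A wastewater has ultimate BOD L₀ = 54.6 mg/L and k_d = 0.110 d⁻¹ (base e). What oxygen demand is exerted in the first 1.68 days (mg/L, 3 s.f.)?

y_t = L₀(1 − e^(−k_d t)) = 54.6 × (1 − e^(−0.110×1.68))
= 54.6 × (1 − 0.8313) = 54.6 × 0.1687 = 9.213 mg/L.

y ≈ 9.21 mg/L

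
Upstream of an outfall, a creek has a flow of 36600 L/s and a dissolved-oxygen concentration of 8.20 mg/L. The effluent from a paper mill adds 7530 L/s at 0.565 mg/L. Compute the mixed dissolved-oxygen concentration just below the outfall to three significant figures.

Flow-weighted mixing: C = (Q_r C_r + Q_w C_w)/(Q_r + Q_w)
= (36600×8.20 + 7530×0.565)/(36600 + 7530) = 304400/44130 = 6.897 mg/L.

6.90 mg/L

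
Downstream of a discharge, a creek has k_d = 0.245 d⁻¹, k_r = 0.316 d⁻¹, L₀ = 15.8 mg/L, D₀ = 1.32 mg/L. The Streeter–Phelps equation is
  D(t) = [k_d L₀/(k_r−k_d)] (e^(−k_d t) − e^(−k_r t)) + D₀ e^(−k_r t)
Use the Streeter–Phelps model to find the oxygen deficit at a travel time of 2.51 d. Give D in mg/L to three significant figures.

k_d L₀/(k_r−k_d) = 0.245×15.8/(0.316−0.245) = 3.871/0.07100 = 54.52 mg/L.
e^(−k_d t) = e^(−0.245×2.510) = 0.5407; e^(−k_r t) = e^(−0.316×2.510) = 0.4524.
D = 54.52 × (0.5407 − 0.4524) + 1.32 × 0.4524 = 4.812 + 0.5972 = 5.409 mg/L.

D ≈ 5.41 mg/L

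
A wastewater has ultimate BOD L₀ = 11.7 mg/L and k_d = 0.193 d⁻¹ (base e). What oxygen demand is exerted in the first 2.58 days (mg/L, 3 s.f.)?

y_t = L₀(1 − e^(−k_d t)) = 11.7 × (1 − e^(−0.193×2.58))
= 11.7 × (1 − 0.6078) = 11.7 × 0.3922 = 4.589 mg/L.

y ≈ 4.59 mg/L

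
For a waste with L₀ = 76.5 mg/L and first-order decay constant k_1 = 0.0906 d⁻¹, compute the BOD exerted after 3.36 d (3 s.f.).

y_t = L₀(1 − e^(−k_1 t)) = 76.5 × (1 − e^(−0.0906×3.36))
= 76.5 × (1 − 0.7376) = 76.5 × 0.2624 = 20.08 mg/L.

y ≈ 20.1 mg/L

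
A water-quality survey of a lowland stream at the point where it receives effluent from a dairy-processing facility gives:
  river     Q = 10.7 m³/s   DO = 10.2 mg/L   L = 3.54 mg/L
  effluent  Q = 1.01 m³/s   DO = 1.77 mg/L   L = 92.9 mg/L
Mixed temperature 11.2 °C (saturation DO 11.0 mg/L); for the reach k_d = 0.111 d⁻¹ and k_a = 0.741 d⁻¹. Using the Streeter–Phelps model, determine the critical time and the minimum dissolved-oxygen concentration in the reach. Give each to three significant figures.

Mixed DO = (10.7×10.2 + 1.01×1.77)/(10.7+1.01) = 110.9/11.71 = 9.473 mg/L.
Mixed L₀ = (10.7×3.54 + 1.01×92.9)/(11.71) = 131.7/11.71 = 11.25 mg/L.
Initial deficit D₀ = C_s − DO₀ = 11.0 − 9.473 = 1.527 mg/L.
t_c = (1/0.6300) ln[(0.741/0.111)(1 − 1.527×0.6300/(0.111×11.25))] = 1.587 × ln(1.531) = 0.6764 d.
D_c = (0.111/0.741) × 11.25 × e^(−0.111×0.6764) = 0.1498 × 11.25 × 0.9277 = 1.563 mg/L.
Minimum DO = 11.0 − 1.563 = 9.437 mg/L.

t_c ≈ 0.676 d; minimum DO ≈ 9.44 mg/L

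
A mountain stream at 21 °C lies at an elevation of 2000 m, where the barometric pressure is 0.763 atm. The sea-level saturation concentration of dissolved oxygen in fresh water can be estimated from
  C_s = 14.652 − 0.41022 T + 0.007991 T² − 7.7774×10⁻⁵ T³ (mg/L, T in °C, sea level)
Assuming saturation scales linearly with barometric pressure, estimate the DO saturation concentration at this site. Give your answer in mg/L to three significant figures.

C_s ≈ 6.75 mg/L

At sea level: C_s = 14.652 − 0.41022×21 + 0.007991×21² − 7.7774×10⁻⁵×21³ = 8.841 mg/L.
Pressure correction: C_s' = 8.841 × 0.763 = 6.746 mg/L.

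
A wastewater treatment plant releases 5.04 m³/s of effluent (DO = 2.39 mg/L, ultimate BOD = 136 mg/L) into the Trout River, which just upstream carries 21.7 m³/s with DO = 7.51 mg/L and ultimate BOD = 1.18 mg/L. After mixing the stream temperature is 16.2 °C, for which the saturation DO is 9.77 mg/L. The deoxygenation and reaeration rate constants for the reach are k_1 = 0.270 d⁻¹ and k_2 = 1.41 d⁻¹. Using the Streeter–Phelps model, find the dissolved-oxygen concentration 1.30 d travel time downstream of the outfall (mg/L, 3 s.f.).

Mixed DO = (21.7×7.51 + 5.04×2.39)/(21.7+5.04) = 175.0/26.74 = 6.545 mg/L.
Mixed L₀ = (21.7×1.18 + 5.04×136)/(26.74) = 711.0/26.74 = 26.59 mg/L.
Initial deficit D₀ = C_s − DO₀ = 9.77 − 6.545 = 3.225 mg/L.
D(1.30) = [0.270×26.59/(1.41−0.270)](e^(−0.270×1.30) − e^(−1.41×1.30)) + 3.225 e^(−1.41×1.30)
= 6.298 × (0.7040 − 0.1599) + 3.225 × 0.1599 = 3.942 mg/L.
DO = 9.77 − 3.942 = 5.828 mg/L.

DO ≈ 5.83 mg/L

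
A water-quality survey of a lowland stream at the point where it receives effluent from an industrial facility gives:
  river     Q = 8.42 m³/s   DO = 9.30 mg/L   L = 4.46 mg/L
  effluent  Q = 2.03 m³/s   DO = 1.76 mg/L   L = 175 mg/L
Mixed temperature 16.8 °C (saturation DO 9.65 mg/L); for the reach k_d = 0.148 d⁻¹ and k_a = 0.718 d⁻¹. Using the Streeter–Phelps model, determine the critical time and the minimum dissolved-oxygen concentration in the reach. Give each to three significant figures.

t_c ≈ 2.41 d; minimum DO ≈ 4.23 mg/L

Mixed DO = (8.42×9.30 + 2.03×1.76)/(8.42+2.03) = 81.88/10.45 = 7.835 mg/L.
Mixed L₀ = (8.42×4.46 + 2.03×175)/(10.45) = 392.8/10.45 = 37.59 mg/L.
Initial deficit D₀ = C_s − DO₀ = 9.65 − 7.835 = 1.815 mg/L.
t_c = (1/0.5700) ln[(0.718/0.148)(1 − 1.815×0.5700/(0.148×37.59))] = 1.754 × ln(3.949) = 2.410 d.
D_c = (0.148/0.718) × 37.59 × e^(−0.148×2.410) = 0.2061 × 37.59 × 0.7000 = 5.424 mg/L.
Minimum DO = 9.65 − 5.424 = 4.226 mg/L.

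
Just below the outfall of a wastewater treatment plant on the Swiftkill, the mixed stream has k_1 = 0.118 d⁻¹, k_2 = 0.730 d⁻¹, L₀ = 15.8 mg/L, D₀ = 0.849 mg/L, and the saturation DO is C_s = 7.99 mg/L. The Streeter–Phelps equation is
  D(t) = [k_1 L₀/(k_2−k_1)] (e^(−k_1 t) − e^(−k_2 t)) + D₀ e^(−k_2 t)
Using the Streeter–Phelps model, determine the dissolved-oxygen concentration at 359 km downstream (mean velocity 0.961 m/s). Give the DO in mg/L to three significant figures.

DO ≈ 6.25 mg/L

Travel time t = x/v = 359 km / (0.961 m/s) = 359000 m / 0.961 m/s = 373600 s = 4.324 d.
k_1 L₀/(k_2−k_1) = 0.118×15.8/(0.730−0.118) = 1.864/0.6120 = 3.046 mg/L.
e^(−k_1 t) = e^(−0.118×4.324) = 0.6004; e^(−k_2 t) = e^(−0.730×4.324) = 0.04258.
D = 3.046 × (0.6004 − 0.04258) + 0.849 × 0.04258 = 1.699 + 0.03615 = 1.735 mg/L.
DO = C_s − D = 7.99 − 1.735 = 6.255 mg/L.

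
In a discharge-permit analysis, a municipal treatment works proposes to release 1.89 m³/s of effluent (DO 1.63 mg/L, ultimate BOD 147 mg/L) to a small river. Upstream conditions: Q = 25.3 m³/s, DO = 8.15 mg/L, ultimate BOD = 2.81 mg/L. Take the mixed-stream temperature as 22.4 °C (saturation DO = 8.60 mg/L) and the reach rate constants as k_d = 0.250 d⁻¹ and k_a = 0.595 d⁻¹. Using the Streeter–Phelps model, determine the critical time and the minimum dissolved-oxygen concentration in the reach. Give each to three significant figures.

Mixed DO = (25.3×8.15 + 1.89×1.63)/(25.3+1.89) = 209.3/27.19 = 7.697 mg/L.
Mixed L₀ = (25.3×2.81 + 1.89×147)/(27.19) = 348.9/27.19 = 12.83 mg/L.
Initial deficit D₀ = C_s − DO₀ = 8.60 − 7.697 = 0.9032 mg/L.
t_c = (1/0.3450) ln[(0.595/0.250)(1 − 0.9032×0.3450/(0.250×12.83))] = 2.899 × ln(2.149) = 2.217 d.
D_c = (0.250/0.595) × 12.83 × e^(−0.250×2.217) = 0.4202 × 12.83 × 0.5745 = 3.098 mg/L.
Minimum DO = 8.60 − 3.098 = 5.502 mg/L.

t_c ≈ 2.22 d; minimum DO ≈ 5.50 mg/L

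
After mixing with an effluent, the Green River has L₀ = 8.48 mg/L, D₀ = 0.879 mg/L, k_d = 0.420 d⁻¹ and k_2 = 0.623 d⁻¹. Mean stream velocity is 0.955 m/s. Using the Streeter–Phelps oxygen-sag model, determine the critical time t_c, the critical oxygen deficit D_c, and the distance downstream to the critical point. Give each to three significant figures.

t_c ≈ 1.69 d; D_c ≈ 2.81 mg/L; x_c ≈ 139 km

With k_2/k_d = 1.483 and 1 − D₀(k_2−k_d)/(k_d L₀) = 0.9499,
t_c = ln(1.483 × 0.9499) / (0.623 − 0.420) = ln(1.409) / 0.2030 = 0.3429/0.2030 = 1.689 d.
L(t_c) = L₀ e^(−k_d t_c) = 8.48 × 0.4919 = 4.172 mg/L, and at the critical point k_2 D_c = k_d L, so D_c = (0.420/0.623) × 4.172 = 2.812 mg/L.
x_c = v t_c = 0.955 m/s × 1.689 d × 86400 s/d = 139400 m ≈ 139 km.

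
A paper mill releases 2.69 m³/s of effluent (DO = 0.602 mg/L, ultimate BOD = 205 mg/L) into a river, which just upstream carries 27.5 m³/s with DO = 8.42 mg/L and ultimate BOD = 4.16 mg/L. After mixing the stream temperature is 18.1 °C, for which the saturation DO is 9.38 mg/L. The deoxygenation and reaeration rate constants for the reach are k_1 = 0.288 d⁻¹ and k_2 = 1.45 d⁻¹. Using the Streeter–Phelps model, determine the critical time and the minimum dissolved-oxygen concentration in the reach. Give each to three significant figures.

t_c ≈ 1.08 d; minimum DO ≈ 6.17 mg/L

Mixed DO = (27.5×8.42 + 2.69×0.602)/(27.5+2.69) = 233.2/30.19 = 7.723 mg/L.
Mixed L₀ = (27.5×4.16 + 2.69×205)/(30.19) = 665.9/30.19 = 22.06 mg/L.
Initial deficit D₀ = C_s − DO₀ = 9.38 − 7.723 = 1.657 mg/L.
t_c = (1/1.162) ln[(1.45/0.288)(1 − 1.657×1.162/(0.288×22.06))] = 0.8606 × ln(3.509) = 1.080 d.
D_c = (0.288/1.45) × 22.06 × e^(−0.288×1.080) = 0.1986 × 22.06 × 0.7326 = 3.209 mg/L.
Minimum DO = 9.38 − 3.209 = 6.171 mg/L.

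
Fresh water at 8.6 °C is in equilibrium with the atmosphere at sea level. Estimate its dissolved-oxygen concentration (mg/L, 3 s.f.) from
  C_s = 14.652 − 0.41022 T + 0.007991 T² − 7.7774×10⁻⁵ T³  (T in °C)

C_s ≈ 11.7 mg/L

C_s = 14.652 − 0.41022×8.6 + 0.007991×8.6² − 7.7774×10⁻⁵×8.6³ = 11.67 mg/L.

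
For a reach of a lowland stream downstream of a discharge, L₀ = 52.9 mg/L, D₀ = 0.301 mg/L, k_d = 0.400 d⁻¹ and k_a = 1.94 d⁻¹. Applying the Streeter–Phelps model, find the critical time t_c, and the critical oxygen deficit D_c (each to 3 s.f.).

t_c ≈ 1.01 d; D_c ≈ 7.28 mg/L

At the critical point dD/dt = 0, so k_d L₀ e^(−k_d t) = k_a D. Substituting D(t) from the Streeter–Phelps equation and solving for t gives
t_c = ln[(k_a/k_d)(1 − D₀(k_a−k_d)/(k_d L₀))] / (k_a−k_d).
Here k_a−k_d = 1.540 d⁻¹ and 1 − D₀(k_a−k_d)/(k_d L₀) = 1 − 0.301×1.540/(0.400×52.9) = 0.9781, so
t_c = ln(4.850 × 0.9781) / 1.540 = 1.557 / 1.540 = 1.011 d.
D_c = (k_d/k_a) L₀ e^(−k_d t_c) = (0.400/1.94) × 52.9 × e^(−0.400×1.011) = 0.2062 × 52.9 × 0.6674 = 7.279 mg/L.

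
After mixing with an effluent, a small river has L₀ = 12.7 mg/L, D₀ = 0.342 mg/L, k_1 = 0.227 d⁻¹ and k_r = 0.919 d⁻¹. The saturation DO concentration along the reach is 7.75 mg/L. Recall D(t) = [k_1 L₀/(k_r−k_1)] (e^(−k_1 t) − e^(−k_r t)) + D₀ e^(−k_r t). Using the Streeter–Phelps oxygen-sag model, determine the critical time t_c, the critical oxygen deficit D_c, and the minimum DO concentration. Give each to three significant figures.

t_c = [1/(k_r−k_1)] ln[(k_r/k_1)(1 − D₀(k_r−k_1)/(k_1 L₀))]
= [1/(0.919−0.227)] ln[(0.919/0.227)(1 − 0.342×0.6920/(0.227×12.7))]
= (1/0.6920) ln[4.048 × 0.9179] = 1.445 × ln(3.716) = 1.445 × 1.313 = 1.897 d.
L(t_c) = L₀ e^(−k_1 t_c) = 12.7 × 0.6501 = 8.256 mg/L, and at the critical point k_r D_c = k_1 L, so D_c = (0.227/0.919) × 8.256 = 2.039 mg/L.
Minimum DO = C_s − D_c = 7.75 − 2.039 = 5.711 mg/L.

t_c ≈ 1.90 d; D_c ≈ 2.04 mg/L; min DO ≈ 5.71 mg/L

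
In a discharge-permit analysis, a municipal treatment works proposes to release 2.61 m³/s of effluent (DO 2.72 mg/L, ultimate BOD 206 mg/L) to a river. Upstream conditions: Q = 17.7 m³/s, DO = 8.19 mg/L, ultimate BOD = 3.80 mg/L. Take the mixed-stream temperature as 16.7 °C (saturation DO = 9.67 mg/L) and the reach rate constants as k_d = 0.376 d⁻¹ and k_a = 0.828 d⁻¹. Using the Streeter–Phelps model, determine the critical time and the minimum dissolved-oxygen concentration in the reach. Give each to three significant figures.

Mixed DO = (17.7×8.19 + 2.61×2.72)/(17.7+2.61) = 152.1/20.31 = 7.487 mg/L.
Mixed L₀ = (17.7×3.80 + 2.61×206)/(20.31) = 604.9/20.31 = 29.78 mg/L.
Initial deficit D₀ = C_s − DO₀ = 9.67 − 7.487 = 2.183 mg/L.
t_c = (1/0.4520) ln[(0.828/0.376)(1 − 2.183×0.4520/(0.376×29.78))] = 2.212 × ln(2.008) = 1.542 d.
D_c = (0.376/0.828) × 29.78 × e^(−0.376×1.542) = 0.4541 × 29.78 × 0.5599 = 7.573 mg/L.
Minimum DO = 9.67 − 7.573 = 2.097 mg/L.

t_c ≈ 1.54 d; minimum DO ≈ 2.10 mg/L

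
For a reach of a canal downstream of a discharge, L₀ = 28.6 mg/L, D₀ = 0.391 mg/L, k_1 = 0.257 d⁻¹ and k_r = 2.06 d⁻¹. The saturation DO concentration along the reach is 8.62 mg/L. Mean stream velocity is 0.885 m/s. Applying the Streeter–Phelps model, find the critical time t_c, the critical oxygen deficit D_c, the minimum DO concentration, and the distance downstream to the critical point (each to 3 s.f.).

t_c ≈ 1.10 d; D_c ≈ 2.69 mg/L; min DO ≈ 5.93 mg/L; x_c ≈ 84.0 km

t_c = [1/(k_r−k_1)] ln[(k_r/k_1)(1 − D₀(k_r−k_1)/(k_1 L₀))]
= [1/(2.06−0.257)] ln[(2.06/0.257)(1 − 0.391×1.803/(0.257×28.6))]
= (1/1.803) ln[8.016 × 0.9041] = 0.5546 × ln(7.247) = 0.5546 × 1.981 = 1.098 d.
L(t_c) = L₀ e^(−k_1 t_c) = 28.6 × 0.7540 = 21.57 mg/L, and at the critical point k_r D_c = k_1 L, so D_c = (0.257/2.06) × 21.57 = 2.690 mg/L.
Minimum DO = C_s − D_c = 8.62 − 2.690 = 5.930 mg/L.
x_c = v t_c = 0.885 m/s × 1.098 d × 86400 s/d = 83990 m ≈ 84.0 km.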